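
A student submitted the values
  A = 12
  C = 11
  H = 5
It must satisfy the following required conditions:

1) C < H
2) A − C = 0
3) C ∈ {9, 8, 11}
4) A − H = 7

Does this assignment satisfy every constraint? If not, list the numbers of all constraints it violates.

1) C = 11, H = 5; 11 ≥ 5 (want <) — fails.
2) A − C = 12 − 11 = 1, not 0 — fails.
3) C = 11 is in {9, 8, 11} — holds.
4) A − H = 12 − 5 = 7 — holds.

The assignment fails constraints 1 and 2.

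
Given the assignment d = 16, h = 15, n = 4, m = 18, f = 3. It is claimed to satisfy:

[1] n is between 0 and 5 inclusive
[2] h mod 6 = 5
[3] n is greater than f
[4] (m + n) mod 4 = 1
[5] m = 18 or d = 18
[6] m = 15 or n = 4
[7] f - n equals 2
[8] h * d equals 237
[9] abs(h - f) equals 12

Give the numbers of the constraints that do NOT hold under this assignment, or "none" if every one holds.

No — constraints 2, 4, 7, and 8 are not satisfied.

[1] n = 4 lies in [0, 5] — OK.
[2] 15 mod 6 = 3, not 5 — violated.
[3] n = 4, f = 3; 4 > 3 — OK.
[4] m + n = 22; 22 mod 4 = 2, not 1 — violated.
[5] m = 18 = 18 (first disjunct) — OK.
[6] m = 18 ≠ 15, but n = 4 = 4 (second disjunct) — OK.
[7] f - n = 3 - 4 = -1, not 2 — violated.
[8] h * d = 15 * 16 = 240, not 237 — violated.
[9] abs(15 - 3) = 12 — OK.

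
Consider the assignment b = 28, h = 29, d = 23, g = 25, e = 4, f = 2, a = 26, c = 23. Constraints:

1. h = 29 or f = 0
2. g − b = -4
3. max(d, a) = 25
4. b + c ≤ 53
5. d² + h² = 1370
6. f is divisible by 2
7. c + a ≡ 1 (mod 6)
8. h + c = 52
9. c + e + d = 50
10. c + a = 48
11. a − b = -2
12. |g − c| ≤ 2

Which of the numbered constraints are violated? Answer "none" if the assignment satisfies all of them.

No — constraints 2, 3, and 10 are not satisfied.

1. h = 29 = 29 (first disjunct)  ✓
2. g − b = 25 − 28 = -3, not -4  ✗
3. max(23, 26) = 26, not 25  ✗
4. b + c = 28 + 23 = 51; 51 ≤ 53  ✓
5. d² + h² = 23² + 29² = 529 + 841 = 1370  ✓
6. 2 / 2 = 1, so 2 divides 2  ✓
7. c + a = 49; 49 mod 6 = 1  ✓
8. h + c = 29 + 23 = 52  ✓
9. c + e + d = 23 + 4 + 23 = 50  ✓
10. c + a = 23 + 26 = 49, not 48  ✗
11. a − b = 26 − 28 = -2  ✓
12. |25 − 23| = 2; 2 ≤ 2  ✓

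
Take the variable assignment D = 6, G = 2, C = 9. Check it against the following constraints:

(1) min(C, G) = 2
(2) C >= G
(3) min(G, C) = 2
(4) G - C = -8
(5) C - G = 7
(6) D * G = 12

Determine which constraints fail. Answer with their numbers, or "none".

(1) min(9, 2) = 2  OK
(2) C = 9, G = 2; 9 ≥ 2  OK
(3) min(2, 9) = 2  OK
(4) G - C = 2 - 9 = -7, not -8  FAIL
(5) C - G = 9 - 2 = 7  OK
(6) D * G = 6 * 2 = 12  OK

No — constraint 4 is not satisfied.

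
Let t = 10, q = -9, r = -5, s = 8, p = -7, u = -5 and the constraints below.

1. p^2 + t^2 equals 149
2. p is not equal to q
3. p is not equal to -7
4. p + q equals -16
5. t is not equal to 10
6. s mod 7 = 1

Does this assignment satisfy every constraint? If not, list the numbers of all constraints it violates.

Violated: 3, 5.

1. p^2 + t^2 = (-7)^2 + 10^2 = 49 + 100 = 149 — holds.
2. p = -7, q = -9; distinct — holds.
3. p = -7, but -7 is required to differ — does not hold.
4. p + q = -7 + (-9) = -16 — holds.
5. t = 10, but 10 is required to differ — does not hold.
6. 8 mod 7 = 1 — holds.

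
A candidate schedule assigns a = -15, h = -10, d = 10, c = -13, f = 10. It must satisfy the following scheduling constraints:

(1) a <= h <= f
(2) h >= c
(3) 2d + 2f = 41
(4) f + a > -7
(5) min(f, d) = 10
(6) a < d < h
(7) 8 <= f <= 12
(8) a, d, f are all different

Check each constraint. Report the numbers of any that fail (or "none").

No — constraints 3, 6, 8 are not satisfied.

(1) values -15 <= -10 <= 10  ✓
(2) h = -10, c = -13; -10 ≥ -13  ✓
(3) 2d + 2f = 2(10) + 2(10) = 40, not 41  ✗
(4) f + a = 10 + (-15) = -5; -5 > -7  ✓
(5) min(10, 10) = 10  ✓
(6) values -15, 10, -10; d = 10 is not < h = -10  ✗
(7) f = 10 lies in [8, 12]  ✓
(8) d = f = 10, not all different  ✗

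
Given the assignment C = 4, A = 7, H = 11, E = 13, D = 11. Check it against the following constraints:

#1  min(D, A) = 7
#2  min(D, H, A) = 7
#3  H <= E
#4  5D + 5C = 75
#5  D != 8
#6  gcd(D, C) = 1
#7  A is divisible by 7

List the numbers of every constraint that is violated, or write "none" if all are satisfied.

All constraints are satisfied.

#1 min(11, 7) = 7 — satisfied.
#2 min(11, 11, 7) = 7 — satisfied.
#3 H = 11, E = 13; 11 ≤ 13 — satisfied.
#4 5D + 5C = 5(11) + 5(4) = 75 — satisfied.
#5 D = 11, and 11 ≠ 8 — satisfied.
#6 gcd(11, 4) = 1 — satisfied.
#7 7 / 7 = 1, so 7 divides 7 — satisfied.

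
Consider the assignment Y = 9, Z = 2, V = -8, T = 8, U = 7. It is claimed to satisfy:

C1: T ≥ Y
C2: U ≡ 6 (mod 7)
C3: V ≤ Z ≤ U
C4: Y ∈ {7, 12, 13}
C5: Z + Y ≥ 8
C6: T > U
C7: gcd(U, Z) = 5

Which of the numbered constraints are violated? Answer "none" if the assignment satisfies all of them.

Violated: 1, 2, 4, and 7.

C1: T = 8, Y = 9; 8 < 9 (want ≥) — fails.
C2: 7 mod 7 = 0, not 6 — fails.
C3: values -8 ≤ 2 ≤ 7 — holds.
C4: Y = 9 is not in {7, 12, 13} — fails.
C5: Z + Y = 2 + 9 = 11; 11 ≥ 8 — holds.
C6: T = 8, U = 7; 8 > 7 — holds.
C7: gcd(7, 2) = 1, not 5 — fails.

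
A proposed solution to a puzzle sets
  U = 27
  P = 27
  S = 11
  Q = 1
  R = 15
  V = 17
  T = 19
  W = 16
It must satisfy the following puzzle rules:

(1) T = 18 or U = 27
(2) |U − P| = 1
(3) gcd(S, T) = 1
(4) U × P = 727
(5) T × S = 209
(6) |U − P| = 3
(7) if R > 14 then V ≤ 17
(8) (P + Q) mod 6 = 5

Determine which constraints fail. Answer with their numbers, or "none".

Constraints 2, 4, 6, and 8 do not hold.

(1) T = 19 ≠ 18, but U = 27 = 27 (second disjunct)  ✓
(2) |27 − 27| = 0, not 1  ✗
(3) gcd(11, 19) = 1  ✓
(4) U × P = 27 × 27 = 729, not 727  ✗
(5) T × S = 19 × 11 = 209  ✓
(6) |27 − 27| = 0, not 3  ✗
(7) R = 15 > 14, so we need V ≤ 17; V = 17 ≤ 17  ✓
(8) P + Q = 28; 28 mod 6 = 4, not 5  ✗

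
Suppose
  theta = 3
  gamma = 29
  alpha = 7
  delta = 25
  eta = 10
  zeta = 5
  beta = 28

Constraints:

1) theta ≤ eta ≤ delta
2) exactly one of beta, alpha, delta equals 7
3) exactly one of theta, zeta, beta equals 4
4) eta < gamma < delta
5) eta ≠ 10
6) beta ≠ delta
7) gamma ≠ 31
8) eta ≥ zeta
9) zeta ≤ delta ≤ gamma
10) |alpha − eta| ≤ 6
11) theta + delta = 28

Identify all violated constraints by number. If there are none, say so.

1) values 3 ≤ 10 ≤ 25 — holds.
2) beta=28, alpha=7, delta=25; 1 of them equals 7 — holds.
3) theta=3, zeta=5, beta=28; 0 of them equal 4, not exactly one — does not hold.
4) values 10, 29, 25; gamma = 29 is not < delta = 25 — does not hold.
5) eta = 10, but 10 is required to differ — does not hold.
6) beta = 28, delta = 25; distinct — holds.
7) gamma = 29, and 29 ≠ 31 — holds.
8) eta = 10, zeta = 5; 10 ≥ 5 — holds.
9) values 5 ≤ 25 ≤ 29 — holds.
10) |7 − 10| = 3; 3 ≤ 6 — holds.
11) theta + delta = 3 + 25 = 28 — holds.

Violated: 3, 4, and 5.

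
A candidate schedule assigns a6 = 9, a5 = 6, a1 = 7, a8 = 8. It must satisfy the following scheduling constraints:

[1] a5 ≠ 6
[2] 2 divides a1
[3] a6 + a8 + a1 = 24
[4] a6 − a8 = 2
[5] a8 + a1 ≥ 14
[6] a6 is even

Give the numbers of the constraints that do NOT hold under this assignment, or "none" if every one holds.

Constraints 1, 2, 4, 6 are violated.

[1] a5 = 6, but 6 is required to differ — fails.
[2] 7 = 2×3 + 1, so 2 does not divide 7 — fails.
[3] a6 + a8 + a1 = 9 + 8 + 7 = 24 — holds.
[4] a6 − a8 = 9 − 8 = 1, not 2 — fails.
[5] a8 + a1 = 8 + 7 = 15; 15 ≥ 14 — holds.
[6] a6 = 9 is odd — fails.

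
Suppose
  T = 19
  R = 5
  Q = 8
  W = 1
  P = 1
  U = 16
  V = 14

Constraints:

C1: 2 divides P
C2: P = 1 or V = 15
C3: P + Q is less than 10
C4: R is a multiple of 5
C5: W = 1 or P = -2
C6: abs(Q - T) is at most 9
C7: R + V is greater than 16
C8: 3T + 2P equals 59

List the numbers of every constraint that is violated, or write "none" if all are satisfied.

Constraints 1, 6 are violated.

C1: 1 = 2*0 + 1, so 2 does not divide 1 — violated.
C2: P = 1 = 1 (first disjunct) — OK.
C3: P + Q = 1 + 8 = 9; 9 < 10 — OK.
C4: 5 / 5 = 1, so 5 divides 5 — OK.
C5: W = 1 = 1 (first disjunct) — OK.
C6: abs(8 - 19) = 11; 11 > 9, exceeds bound 9 — violated.
C7: R + V = 5 + 14 = 19; 19 > 16 — OK.
C8: 3T + 2P = 3(19) + 2(1) = 59 — OK.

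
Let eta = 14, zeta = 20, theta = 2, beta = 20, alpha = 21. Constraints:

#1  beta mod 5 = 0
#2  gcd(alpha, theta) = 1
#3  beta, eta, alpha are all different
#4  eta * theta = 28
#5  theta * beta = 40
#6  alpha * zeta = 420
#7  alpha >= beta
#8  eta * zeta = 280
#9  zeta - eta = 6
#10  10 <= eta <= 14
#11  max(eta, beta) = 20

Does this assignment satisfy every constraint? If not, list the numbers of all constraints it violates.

Yes — all constraints hold.

#1 20 mod 5 = 0 — OK.
#2 gcd(21, 2) = 1 — OK.
#3 values 20, 14, 21 are pairwise distinct — OK.
#4 eta * theta = 14 * 2 = 28 — OK.
#5 theta * beta = 2 * 20 = 40 — OK.
#6 alpha * zeta = 21 * 20 = 420 — OK.
#7 alpha = 21, beta = 20; 21 ≥ 20 — OK.
#8 eta * zeta = 14 * 20 = 280 — OK.
#9 zeta - eta = 20 - 14 = 6 — OK.
#10 eta = 14 lies in [10, 14] — OK.
#11 max(14, 20) = 20 — OK.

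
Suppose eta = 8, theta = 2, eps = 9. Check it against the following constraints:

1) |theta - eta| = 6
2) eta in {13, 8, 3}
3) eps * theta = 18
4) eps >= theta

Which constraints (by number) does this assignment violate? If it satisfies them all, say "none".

1) |2 - 8| = 6 — holds.
2) eta = 8 is in {13, 8, 3} — holds.
3) eps * theta = 9 * 2 = 18 — holds.
4) eps = 9, theta = 2; 9 ≥ 2 — holds.

All constraints are satisfied.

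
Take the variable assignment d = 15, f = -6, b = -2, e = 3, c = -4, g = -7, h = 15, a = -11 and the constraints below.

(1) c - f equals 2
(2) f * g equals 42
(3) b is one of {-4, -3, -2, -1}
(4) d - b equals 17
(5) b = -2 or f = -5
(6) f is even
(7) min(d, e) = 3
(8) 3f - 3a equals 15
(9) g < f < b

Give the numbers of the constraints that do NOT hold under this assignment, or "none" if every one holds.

(1) c - f = -4 - (-6) = 2  ✓
(2) f * g = -6 * (-7) = 42  ✓
(3) b = -2 is in {-4, -3, -2, -1}  ✓
(4) d - b = 15 - (-2) = 17  ✓
(5) b = -2 = -2 (first disjunct)  ✓
(6) f = -6 is even  ✓
(7) min(15, 3) = 3  ✓
(8) 3f - 3a = 3(-6) - 3(-11) = 15  ✓
(9) values -7 < -6 < -2  ✓

Yes — all constraints hold.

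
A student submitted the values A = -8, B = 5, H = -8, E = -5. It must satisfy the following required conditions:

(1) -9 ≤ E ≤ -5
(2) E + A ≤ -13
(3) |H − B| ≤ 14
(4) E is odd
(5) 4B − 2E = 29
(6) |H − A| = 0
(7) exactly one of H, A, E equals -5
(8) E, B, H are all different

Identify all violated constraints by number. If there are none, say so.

(1) E = -5 lies in [-9, -5] — OK.
(2) E + A = -5 + (-8) = -13; -13 ≤ -13 — OK.
(3) |-8 − 5| = 13; 13 ≤ 14 — OK.
(4) E = -5 is odd — OK.
(5) 4B − 2E = 4(5) − 2(-5) = 30, not 29 — violated.
(6) |-8 − (-8)| = 0 — OK.
(7) H=-8, A=-8, E=-5; 1 of them equals -5 — OK.
(8) values -5, 5, -8 are pairwise distinct — OK.

Constraint 5 is violated.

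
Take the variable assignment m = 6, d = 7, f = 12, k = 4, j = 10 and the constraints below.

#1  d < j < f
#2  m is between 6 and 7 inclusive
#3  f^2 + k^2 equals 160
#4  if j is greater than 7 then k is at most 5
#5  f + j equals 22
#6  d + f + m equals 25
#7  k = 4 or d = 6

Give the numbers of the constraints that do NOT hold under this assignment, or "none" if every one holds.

#1 values 7 < 10 < 12 — holds.
#2 m = 6 lies in [6, 7] — holds.
#3 f^2 + k^2 = 12^2 + 4^2 = 144 + 16 = 160 — holds.
#4 j = 10 > 7, so we need k ≤ 5; k = 4 ≤ 5 — holds.
#5 f + j = 12 + 10 = 22 — holds.
#6 d + f + m = 7 + 12 + 6 = 25 — holds.
#7 k = 4 = 4 (first disjunct) — holds.

All constraints are satisfied.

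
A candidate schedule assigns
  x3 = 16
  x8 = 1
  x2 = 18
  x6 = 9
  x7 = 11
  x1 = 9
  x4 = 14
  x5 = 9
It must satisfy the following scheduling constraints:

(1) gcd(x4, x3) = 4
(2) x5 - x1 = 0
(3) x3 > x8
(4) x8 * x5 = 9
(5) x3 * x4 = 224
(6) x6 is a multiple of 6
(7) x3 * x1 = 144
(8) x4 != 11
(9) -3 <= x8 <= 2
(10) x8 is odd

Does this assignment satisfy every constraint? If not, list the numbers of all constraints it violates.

(1) gcd(14, 16) = 2, not 4 — fails.
(2) x5 - x1 = 9 - 9 = 0 — holds.
(3) x3 = 16, x8 = 1; 16 > 1 — holds.
(4) x8 * x5 = 1 * 9 = 9 — holds.
(5) x3 * x4 = 16 * 14 = 224 — holds.
(6) 9 = 6*1 + 3, so 6 does not divide 9 — fails.
(7) x3 * x1 = 16 * 9 = 144 — holds.
(8) x4 = 14, and 14 ≠ 11 — holds.
(9) x8 = 1 lies in [-3, 2] — holds.
(10) x8 = 1 is odd — holds.

No — constraints 1 and 6 are not satisfied.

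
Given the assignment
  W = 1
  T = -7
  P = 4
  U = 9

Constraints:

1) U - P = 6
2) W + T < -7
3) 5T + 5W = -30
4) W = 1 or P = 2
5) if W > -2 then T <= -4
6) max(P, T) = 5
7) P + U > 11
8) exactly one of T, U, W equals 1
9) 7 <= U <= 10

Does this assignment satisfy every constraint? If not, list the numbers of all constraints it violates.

1) U - P = 9 - 4 = 5, not 6 — violated.
2) W + T = 1 + (-7) = -6; -6 ≥ -7, bound -7 not met — violated.
3) 5T + 5W = 5(-7) + 5(1) = -30 — OK.
4) W = 1 = 1 (first disjunct) — OK.
5) W = 1 > -2, so we need T ≤ -4; T = -7 ≤ -4 — OK.
6) max(4, -7) = 4, not 5 — violated.
7) P + U = 4 + 9 = 13; 13 > 11 — OK.
8) T=-7, U=9, W=1; 1 of them equals 1 — OK.
9) U = 9 lies in [7, 10] — OK.

Constraints 1, 2, 6 do not hold.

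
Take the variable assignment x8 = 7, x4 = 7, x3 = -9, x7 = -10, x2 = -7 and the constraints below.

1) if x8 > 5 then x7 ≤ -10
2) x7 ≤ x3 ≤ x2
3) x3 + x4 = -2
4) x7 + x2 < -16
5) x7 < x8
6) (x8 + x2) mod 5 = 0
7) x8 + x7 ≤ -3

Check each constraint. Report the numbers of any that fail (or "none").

Yes — all constraints hold.

1) x8 = 7 > 5, so we need x7 ≤ -10; x7 = -10 ≤ -10  ✔
2) values -10 ≤ -9 ≤ -7  ✔
3) x3 + x4 = -9 + 7 = -2  ✔
4) x7 + x2 = -10 + (-7) = -17; -17 < -16  ✔
5) x7 = -10, x8 = 7; -10 < 7  ✔
6) x8 + x2 = 0; 0 mod 5 = 0  ✔
7) x8 + x7 = 7 + (-10) = -3; -3 ≤ -3  ✔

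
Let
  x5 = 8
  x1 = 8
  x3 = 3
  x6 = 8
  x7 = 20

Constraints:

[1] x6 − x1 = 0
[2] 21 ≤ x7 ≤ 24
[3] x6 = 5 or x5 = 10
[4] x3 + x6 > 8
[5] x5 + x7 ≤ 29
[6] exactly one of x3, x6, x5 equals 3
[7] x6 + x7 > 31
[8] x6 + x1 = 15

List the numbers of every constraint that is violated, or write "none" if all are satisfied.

[1] x6 − x1 = 8 − 8 = 0 — OK.
[2] x7 = 20 is outside [21, 24] — violated.
[3] x6 = 8 ≠ 5 and x5 = 8 ≠ 10; both disjuncts false — violated.
[4] x3 + x6 = 3 + 8 = 11; 11 > 8 — OK.
[5] x5 + x7 = 8 + 20 = 28; 28 ≤ 29 — OK.
[6] x3=3, x6=8, x5=8; 1 of them equals 3 — OK.
[7] x6 + x7 = 8 + 20 = 28; 28 ≤ 31, bound 31 not met — violated.
[8] x6 + x1 = 8 + 8 = 16, not 15 — violated.

No — constraints 2, 3, 7, 8 are not satisfied.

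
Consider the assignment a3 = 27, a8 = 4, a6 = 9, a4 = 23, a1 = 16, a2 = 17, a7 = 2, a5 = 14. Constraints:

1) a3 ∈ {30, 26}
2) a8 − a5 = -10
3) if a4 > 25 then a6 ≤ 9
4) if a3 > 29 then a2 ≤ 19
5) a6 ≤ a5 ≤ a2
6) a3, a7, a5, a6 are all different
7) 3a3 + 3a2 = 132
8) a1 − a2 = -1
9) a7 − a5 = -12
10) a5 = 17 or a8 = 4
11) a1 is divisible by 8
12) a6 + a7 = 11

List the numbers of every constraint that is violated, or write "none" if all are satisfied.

Constraint 1 does not hold.

1) a3 = 27 is not in {30, 26} — violated.
2) a8 − a5 = 4 − 14 = -10 — OK.
3) a4 = 23, not > 25; antecedent false, conditional vacuously true — OK.
4) a3 = 27, not > 29; antecedent false, conditional vacuously true — OK.
5) values 9 ≤ 14 ≤ 17 — OK.
6) values 27, 2, 14, 9 are pairwise distinct — OK.
7) 3a3 + 3a2 = 3(27) + 3(17) = 132 — OK.
8) a1 − a2 = 16 − 17 = -1 — OK.
9) a7 − a5 = 2 − 14 = -12 — OK.
10) a5 = 14 ≠ 17, but a8 = 4 = 4 (second disjunct) — OK.
11) 16 / 8 = 2, so 8 divides 16 — OK.
12) a6 + a7 = 9 + 2 = 11 — OK.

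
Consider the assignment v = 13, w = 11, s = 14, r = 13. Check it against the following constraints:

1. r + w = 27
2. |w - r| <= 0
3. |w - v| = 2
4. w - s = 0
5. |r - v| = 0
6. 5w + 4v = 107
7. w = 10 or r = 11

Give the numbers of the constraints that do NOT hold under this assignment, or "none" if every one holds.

Violated: 1, 2, 4, and 7.

1. r + w = 13 + 11 = 24, not 27 — violated.
2. |11 - 13| = 2; 2 > 0, exceeds bound 0 — violated.
3. |11 - 13| = 2 — satisfied.
4. w - s = 11 - 14 = -3, not 0 — violated.
5. |13 - 13| = 0 — satisfied.
6. 5w + 4v = 5(11) + 4(13) = 107 — satisfied.
7. w = 11 ≠ 10 and r = 13 ≠ 11; both disjuncts false — violated.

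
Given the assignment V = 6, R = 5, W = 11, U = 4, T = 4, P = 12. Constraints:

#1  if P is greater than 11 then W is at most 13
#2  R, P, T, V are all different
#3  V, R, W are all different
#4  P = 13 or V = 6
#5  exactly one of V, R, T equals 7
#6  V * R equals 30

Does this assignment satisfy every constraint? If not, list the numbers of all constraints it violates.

The assignment fails constraint 5.

#1 P = 12 > 11, so we need W ≤ 13; W = 11 ≤ 13 — OK.
#2 values 5, 12, 4, 6 are pairwise distinct — OK.
#3 values 6, 5, 11 are pairwise distinct — OK.
#4 P = 12 ≠ 13, but V = 6 = 6 (second disjunct) — OK.
#5 V=6, R=5, T=4; 0 of them equal 7, not exactly one — violated.
#6 V * R = 6 * 5 = 30 — OK.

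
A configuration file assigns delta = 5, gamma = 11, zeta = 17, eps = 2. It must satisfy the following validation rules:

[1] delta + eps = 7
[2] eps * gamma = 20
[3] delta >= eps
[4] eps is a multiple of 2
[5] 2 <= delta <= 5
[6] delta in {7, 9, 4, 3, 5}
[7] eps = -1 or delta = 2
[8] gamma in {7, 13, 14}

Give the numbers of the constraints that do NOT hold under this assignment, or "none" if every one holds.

The assignment fails constraints 2, 7, 8.

[1] delta + eps = 5 + 2 = 7 — OK.
[2] eps * gamma = 2 * 11 = 22, not 20 — violated.
[3] delta = 5, eps = 2; 5 ≥ 2 — OK.
[4] 2 / 2 = 1, so 2 divides 2 — OK.
[5] delta = 5 lies in [2, 5] — OK.
[6] delta = 5 is in {7, 9, 4, 3, 5} — OK.
[7] eps = 2 ≠ -1 and delta = 5 ≠ 2; both disjuncts false — violated.
[8] gamma = 11 is not in {7, 13, 14} — violated.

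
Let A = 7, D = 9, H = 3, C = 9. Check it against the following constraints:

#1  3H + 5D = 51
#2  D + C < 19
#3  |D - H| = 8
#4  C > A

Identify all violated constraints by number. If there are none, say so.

#1 3H + 5D = 3(3) + 5(9) = 54, not 51 — violated.
#2 D + C = 9 + 9 = 18; 18 < 19 — OK.
#3 |9 - 3| = 6, not 8 — violated.
#4 C = 9, A = 7; 9 > 7 — OK.

Violated: 1 and 3.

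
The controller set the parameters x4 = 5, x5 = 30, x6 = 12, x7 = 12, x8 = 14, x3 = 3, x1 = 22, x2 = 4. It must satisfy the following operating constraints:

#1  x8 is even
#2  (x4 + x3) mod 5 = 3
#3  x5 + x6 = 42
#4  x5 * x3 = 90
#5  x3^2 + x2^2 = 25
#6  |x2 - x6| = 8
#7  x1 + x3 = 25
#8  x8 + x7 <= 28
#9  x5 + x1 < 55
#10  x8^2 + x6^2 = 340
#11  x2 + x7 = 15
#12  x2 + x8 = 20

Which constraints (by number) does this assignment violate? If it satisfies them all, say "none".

Violated: 11 and 12.

#1 x8 = 14 is even — satisfied.
#2 x4 + x3 = 8; 8 mod 5 = 3 — satisfied.
#3 x5 + x6 = 30 + 12 = 42 — satisfied.
#4 x5 * x3 = 30 * 3 = 90 — satisfied.
#5 x3^2 + x2^2 = 3^2 + 4^2 = 9 + 16 = 25 — satisfied.
#6 |4 - 12| = 8 — satisfied.
#7 x1 + x3 = 22 + 3 = 25 — satisfied.
#8 x8 + x7 = 14 + 12 = 26; 26 ≤ 28 — satisfied.
#9 x5 + x1 = 30 + 22 = 52; 52 < 55 — satisfied.
#10 x8^2 + x6^2 = 14^2 + 12^2 = 196 + 144 = 340 — satisfied.
#11 x2 + x7 = 4 + 12 = 16, not 15 — violated.
#12 x2 + x8 = 4 + 14 = 18, not 20 — violated.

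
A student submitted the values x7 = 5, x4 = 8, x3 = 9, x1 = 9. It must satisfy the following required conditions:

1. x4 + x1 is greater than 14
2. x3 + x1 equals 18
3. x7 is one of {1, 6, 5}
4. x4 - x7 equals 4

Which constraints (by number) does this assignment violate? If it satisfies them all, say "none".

1. x4 + x1 = 8 + 9 = 17; 17 > 14  OK
2. x3 + x1 = 9 + 9 = 18  OK
3. x7 = 5 is in {1, 6, 5}  OK
4. x4 - x7 = 8 - 5 = 3, not 4  FAIL

The assignment fails constraint 4.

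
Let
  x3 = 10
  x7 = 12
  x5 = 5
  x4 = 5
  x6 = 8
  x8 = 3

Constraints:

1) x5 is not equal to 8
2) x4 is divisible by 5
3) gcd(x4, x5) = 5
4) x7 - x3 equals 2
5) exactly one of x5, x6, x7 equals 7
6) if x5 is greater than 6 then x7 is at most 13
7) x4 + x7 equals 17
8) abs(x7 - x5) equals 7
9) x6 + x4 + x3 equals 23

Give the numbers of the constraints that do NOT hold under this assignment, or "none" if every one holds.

Violated: 5.

1) x5 = 5, and 5 ≠ 8  holds
2) 5 / 5 = 1, so 5 divides 5  holds
3) gcd(5, 5) = 5  holds
4) x7 - x3 = 12 - 10 = 2  holds
5) x5=5, x6=8, x7=12; 0 of them equal 7, not exactly one  fails
6) x5 = 5, not > 6; antecedent false, conditional vacuously true  holds
7) x4 + x7 = 5 + 12 = 17  holds
8) abs(12 - 5) = 7  holds
9) x6 + x4 + x3 = 8 + 5 + 10 = 23  holds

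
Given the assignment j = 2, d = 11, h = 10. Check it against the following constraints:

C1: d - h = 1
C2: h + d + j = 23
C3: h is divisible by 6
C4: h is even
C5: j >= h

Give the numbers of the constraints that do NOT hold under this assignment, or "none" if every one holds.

C1: d - h = 11 - 10 = 1 — holds.
C2: h + d + j = 10 + 11 + 2 = 23 — holds.
C3: 10 = 6*1 + 4, so 6 does not divide 10 — fails.
C4: h = 10 is even — holds.
C5: j = 2, h = 10; 2 < 10 (want ≥) — fails.

The assignment fails constraints 3 and 5.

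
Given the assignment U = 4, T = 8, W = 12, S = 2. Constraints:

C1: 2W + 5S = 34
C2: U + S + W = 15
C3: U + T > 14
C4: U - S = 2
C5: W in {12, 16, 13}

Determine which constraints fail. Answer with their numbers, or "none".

C1: 2W + 5S = 2(12) + 5(2) = 34 — satisfied.
C2: U + S + W = 4 + 2 + 12 = 18, not 15 — violated.
C3: U + T = 4 + 8 = 12; 12 ≤ 14, bound 14 not met — violated.
C4: U - S = 4 - 2 = 2 — satisfied.
C5: W = 12 is in {12, 16, 13} — satisfied.

The assignment fails constraints 2, 3.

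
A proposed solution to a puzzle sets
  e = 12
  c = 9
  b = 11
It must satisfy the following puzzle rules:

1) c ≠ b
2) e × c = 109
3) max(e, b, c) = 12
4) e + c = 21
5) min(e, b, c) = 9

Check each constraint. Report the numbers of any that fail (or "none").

The assignment fails constraint 2.

1) c = 9, b = 11; distinct  ✓
2) e × c = 12 × 9 = 108, not 109  ✗
3) max(12, 11, 9) = 12  ✓
4) e + c = 12 + 9 = 21  ✓
5) min(12, 11, 9) = 9  ✓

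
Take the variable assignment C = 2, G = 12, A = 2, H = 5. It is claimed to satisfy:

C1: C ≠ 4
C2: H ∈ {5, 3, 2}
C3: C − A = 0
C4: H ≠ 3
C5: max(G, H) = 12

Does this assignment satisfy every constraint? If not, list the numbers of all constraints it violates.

C1: C = 2, and 2 ≠ 4  holds
C2: H = 5 is in {5, 3, 2}  holds
C3: C − A = 2 − 2 = 0  holds
C4: H = 5, and 5 ≠ 3  holds
C5: max(12, 5) = 12  holds

No violations.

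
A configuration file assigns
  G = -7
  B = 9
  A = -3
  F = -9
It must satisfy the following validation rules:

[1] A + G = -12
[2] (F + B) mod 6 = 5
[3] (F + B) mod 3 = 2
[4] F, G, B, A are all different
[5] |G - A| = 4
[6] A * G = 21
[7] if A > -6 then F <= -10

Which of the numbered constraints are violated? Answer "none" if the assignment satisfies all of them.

[1] A + G = -3 + (-7) = -10, not -12  fails
[2] F + B = 0; 0 mod 6 = 0, not 5  fails
[3] F + B = 0; 0 mod 3 = 0, not 2  fails
[4] values -9, -7, 9, -3 are pairwise distinct  holds
[5] |-7 - (-3)| = 4  holds
[6] A * G = -3 * (-7) = 21  holds
[7] A = -3 > -6, so we need F ≤ -10; but F = -9 > -10  fails

No — constraints 1, 2, 3, 7 are not satisfied.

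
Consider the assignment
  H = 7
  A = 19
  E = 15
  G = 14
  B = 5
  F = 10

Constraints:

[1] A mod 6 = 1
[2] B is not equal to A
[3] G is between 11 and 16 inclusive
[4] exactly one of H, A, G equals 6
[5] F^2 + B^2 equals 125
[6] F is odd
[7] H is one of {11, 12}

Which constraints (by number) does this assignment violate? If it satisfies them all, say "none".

[1] 19 mod 6 = 1 — holds.
[2] B = 5, A = 19; distinct — holds.
[3] G = 14 lies in [11, 16] — holds.
[4] H=7, A=19, G=14; 0 of them equal 6, not exactly one — fails.
[5] F^2 + B^2 = 10^2 + 5^2 = 100 + 25 = 125 — holds.
[6] F = 10 is even — fails.
[7] H = 7 is not in {11, 12} — fails.

Constraints 4, 6, and 7 do not hold.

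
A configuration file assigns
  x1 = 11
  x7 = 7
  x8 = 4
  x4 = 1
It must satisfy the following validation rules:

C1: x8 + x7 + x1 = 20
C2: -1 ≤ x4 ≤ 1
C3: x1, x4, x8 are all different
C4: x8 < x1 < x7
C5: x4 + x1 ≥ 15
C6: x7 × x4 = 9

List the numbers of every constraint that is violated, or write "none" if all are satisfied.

Constraints 1, 4, 5, and 6 do not hold.

C1: x8 + x7 + x1 = 4 + 7 + 11 = 22, not 20 — does not hold.
C2: x4 = 1 lies in [-1, 1] — holds.
C3: values 11, 1, 4 are pairwise distinct — holds.
C4: values 4, 11, 7; x1 = 11 is not < x7 = 7 — does not hold.
C5: x4 + x1 = 1 + 11 = 12; 12 < 15, bound 15 not met — does not hold.
C6: x7 × x4 = 7 × 1 = 7, not 9 — does not hold.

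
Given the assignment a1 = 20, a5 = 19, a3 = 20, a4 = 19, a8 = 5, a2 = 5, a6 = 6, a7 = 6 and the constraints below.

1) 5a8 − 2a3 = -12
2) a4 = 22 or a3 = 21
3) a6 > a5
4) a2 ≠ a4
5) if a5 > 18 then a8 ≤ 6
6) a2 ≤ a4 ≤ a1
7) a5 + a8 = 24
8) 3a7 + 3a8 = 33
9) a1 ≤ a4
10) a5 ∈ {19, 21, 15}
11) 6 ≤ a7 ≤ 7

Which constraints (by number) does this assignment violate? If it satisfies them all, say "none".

Constraints 1, 2, 3, and 9 do not hold.

1) 5a8 − 2a3 = 5(5) − 2(20) = -15, not -12  ✘
2) a4 = 19 ≠ 22 and a3 = 20 ≠ 21; both disjuncts false  ✘
3) a6 = 6, a5 = 19; 6 ≤ 19 (want >)  ✘
4) a2 = 5, a4 = 19; distinct  ✔
5) a5 = 19 > 18, so we need a8 ≤ 6; a8 = 5 ≤ 6  ✔
6) values 5 ≤ 19 ≤ 20  ✔
7) a5 + a8 = 19 + 5 = 24  ✔
8) 3a7 + 3a8 = 3(6) + 3(5) = 33  ✔
9) a1 = 20, a4 = 19; 20 > 19 (want ≤)  ✘
10) a5 = 19 is in {19, 21, 15}  ✔
11) a7 = 6 lies in [6, 7]  ✔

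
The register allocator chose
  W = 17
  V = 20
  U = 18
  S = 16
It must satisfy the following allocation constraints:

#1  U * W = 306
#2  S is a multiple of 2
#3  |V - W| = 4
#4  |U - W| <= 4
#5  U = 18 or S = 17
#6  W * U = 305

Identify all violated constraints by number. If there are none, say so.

#1 U * W = 18 * 17 = 306  ✓
#2 16 / 2 = 8, so 2 divides 16  ✓
#3 |20 - 17| = 3, not 4  ✗
#4 |18 - 17| = 1; 1 ≤ 4  ✓
#5 U = 18 = 18 (first disjunct)  ✓
#6 W * U = 17 * 18 = 306, not 305  ✗

Violated: 3 and 6.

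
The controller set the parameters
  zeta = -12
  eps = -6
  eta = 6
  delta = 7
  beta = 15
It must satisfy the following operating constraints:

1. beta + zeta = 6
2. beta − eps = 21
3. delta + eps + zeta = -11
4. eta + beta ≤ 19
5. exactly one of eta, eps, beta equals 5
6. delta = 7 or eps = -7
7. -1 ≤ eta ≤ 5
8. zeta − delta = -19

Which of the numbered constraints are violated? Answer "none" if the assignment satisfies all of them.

Constraints 1, 4, 5, and 7 are violated.

1. beta + zeta = 15 + (-12) = 3, not 6  no
2. beta − eps = 15 − (-6) = 21  yes
3. delta + eps + zeta = 7 + (-6) + (-12) = -11  yes
4. eta + beta = 6 + 15 = 21; 21 > 19, bound 19 not met  no
5. eta=6, eps=-6, beta=15; 0 of them equal 5, not exactly one  no
6. delta = 7 = 7 (first disjunct)  yes
7. eta = 6 is outside [-1, 5]  no
8. zeta − delta = -12 − 7 = -19  yes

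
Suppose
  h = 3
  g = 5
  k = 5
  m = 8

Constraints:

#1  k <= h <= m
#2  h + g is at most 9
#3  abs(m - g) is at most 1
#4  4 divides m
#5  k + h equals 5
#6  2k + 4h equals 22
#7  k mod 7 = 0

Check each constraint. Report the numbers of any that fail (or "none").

#1 values 5, 3, 8; k = 5 is not <= h = 3 — violated.
#2 h + g = 3 + 5 = 8; 8 ≤ 9 — satisfied.
#3 abs(8 - 5) = 3; 3 > 1, exceeds bound 1 — violated.
#4 8 / 4 = 2, so 4 divides 8 — satisfied.
#5 k + h = 5 + 3 = 8, not 5 — violated.
#6 2k + 4h = 2(5) + 4(3) = 22 — satisfied.
#7 5 mod 7 = 5, not 0 — violated.

The assignment fails constraints 1, 3, 5, 7.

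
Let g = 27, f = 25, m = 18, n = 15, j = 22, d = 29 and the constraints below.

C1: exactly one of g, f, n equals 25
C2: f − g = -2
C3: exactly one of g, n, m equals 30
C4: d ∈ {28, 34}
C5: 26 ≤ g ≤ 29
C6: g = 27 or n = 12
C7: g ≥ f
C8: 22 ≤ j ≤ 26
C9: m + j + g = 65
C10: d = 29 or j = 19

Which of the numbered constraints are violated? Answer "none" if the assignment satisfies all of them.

Constraints 3, 4, and 9 are violated.

C1: g=27, f=25, n=15; 1 of them equals 25 — OK.
C2: f − g = 25 − 27 = -2 — OK.
C3: g=27, n=15, m=18; 0 of them equal 30, not exactly one — violated.
C4: d = 29 is not in {28, 34} — violated.
C5: g = 27 lies in [26, 29] — OK.
C6: g = 27 = 27 (first disjunct) — OK.
C7: g = 27, f = 25; 27 ≥ 25 — OK.
C8: j = 22 lies in [22, 26] — OK.
C9: m + j + g = 18 + 22 + 27 = 67, not 65 — violated.
C10: d = 29 = 29 (first disjunct) — OK.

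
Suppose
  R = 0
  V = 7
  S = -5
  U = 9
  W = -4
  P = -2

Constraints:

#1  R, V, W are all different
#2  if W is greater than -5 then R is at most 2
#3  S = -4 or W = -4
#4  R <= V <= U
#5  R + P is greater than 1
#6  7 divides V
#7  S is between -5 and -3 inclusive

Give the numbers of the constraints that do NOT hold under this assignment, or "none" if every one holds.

The assignment fails constraint 5.

#1 values 0, 7, -4 are pairwise distinct  ✔
#2 W = -4 > -5, so we need R ≤ 2; R = 0 ≤ 2  ✔
#3 S = -5 ≠ -4, but W = -4 = -4 (second disjunct)  ✔
#4 values 0 <= 7 <= 9  ✔
#5 R + P = 0 + (-2) = -2; -2 ≤ 1, bound 1 not met  ✘
#6 7 / 7 = 1, so 7 divides 7  ✔
#7 S = -5 lies in [-5, -3]  ✔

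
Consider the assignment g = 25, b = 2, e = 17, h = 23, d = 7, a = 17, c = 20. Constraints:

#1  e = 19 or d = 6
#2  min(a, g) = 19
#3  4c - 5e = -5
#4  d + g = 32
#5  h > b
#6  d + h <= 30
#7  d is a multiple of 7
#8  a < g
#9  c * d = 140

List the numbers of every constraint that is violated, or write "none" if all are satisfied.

#1 e = 17 ≠ 19 and d = 7 ≠ 6; both disjuncts false — fails.
#2 min(17, 25) = 17, not 19 — fails.
#3 4c - 5e = 4(20) - 5(17) = -5 — holds.
#4 d + g = 7 + 25 = 32 — holds.
#5 h = 23, b = 2; 23 > 2 — holds.
#6 d + h = 7 + 23 = 30; 30 ≤ 30 — holds.
#7 7 / 7 = 1, so 7 divides 7 — holds.
#8 a = 17, g = 25; 17 < 25 — holds.
#9 c * d = 20 * 7 = 140 — holds.

Constraints 1 and 2 do not hold.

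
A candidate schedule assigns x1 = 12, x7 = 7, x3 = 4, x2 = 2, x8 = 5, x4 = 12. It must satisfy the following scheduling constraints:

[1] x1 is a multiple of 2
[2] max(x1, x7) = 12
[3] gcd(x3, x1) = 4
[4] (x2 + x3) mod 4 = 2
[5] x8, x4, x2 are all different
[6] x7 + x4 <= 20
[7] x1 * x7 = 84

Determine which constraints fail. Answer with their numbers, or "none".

[1] 12 / 2 = 6, so 2 divides 12 — holds.
[2] max(12, 7) = 12 — holds.
[3] gcd(4, 12) = 4 — holds.
[4] x2 + x3 = 6; 6 mod 4 = 2 — holds.
[5] values 5, 12, 2 are pairwise distinct — holds.
[6] x7 + x4 = 7 + 12 = 19; 19 ≤ 20 — holds.
[7] x1 * x7 = 12 * 7 = 84 — holds.

The assignment satisfies every constraint.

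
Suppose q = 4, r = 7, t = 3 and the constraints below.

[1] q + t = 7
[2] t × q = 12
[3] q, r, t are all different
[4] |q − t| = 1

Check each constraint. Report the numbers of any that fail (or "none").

[1] q + t = 4 + 3 = 7  ✔
[2] t × q = 3 × 4 = 12  ✔
[3] values 4, 7, 3 are pairwise distinct  ✔
[4] |4 − 3| = 1  ✔

No violations.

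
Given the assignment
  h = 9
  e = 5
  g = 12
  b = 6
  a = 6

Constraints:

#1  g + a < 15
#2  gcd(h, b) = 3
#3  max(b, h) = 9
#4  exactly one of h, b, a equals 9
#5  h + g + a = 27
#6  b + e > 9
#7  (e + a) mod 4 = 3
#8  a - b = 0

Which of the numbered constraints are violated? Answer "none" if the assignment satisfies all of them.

Constraint 1 does not hold.

#1 g + a = 12 + 6 = 18; 18 ≥ 15, bound 15 not met  no
#2 gcd(9, 6) = 3  yes
#3 max(6, 9) = 9  yes
#4 h=9, b=6, a=6; 1 of them equals 9  yes
#5 h + g + a = 9 + 12 + 6 = 27  yes
#6 b + e = 6 + 5 = 11; 11 > 9  yes
#7 e + a = 11; 11 mod 4 = 3  yes
#8 a - b = 6 - 6 = 0  yes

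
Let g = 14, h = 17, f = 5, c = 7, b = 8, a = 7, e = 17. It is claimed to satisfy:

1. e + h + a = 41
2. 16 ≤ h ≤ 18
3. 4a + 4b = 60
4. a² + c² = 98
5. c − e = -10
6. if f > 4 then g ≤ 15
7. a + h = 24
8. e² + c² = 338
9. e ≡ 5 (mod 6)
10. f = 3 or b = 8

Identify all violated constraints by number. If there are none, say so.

All constraints are satisfied.

1. e + h + a = 17 + 17 + 7 = 41  holds
2. h = 17 lies in [16, 18]  holds
3. 4a + 4b = 4(7) + 4(8) = 60  holds
4. a² + c² = 7² + 7² = 49 + 49 = 98  holds
5. c − e = 7 − 17 = -10  holds
6. f = 5 > 4, so we need g ≤ 15; g = 14 ≤ 15  holds
7. a + h = 7 + 17 = 24  holds
8. e² + c² = 17² + 7² = 289 + 49 = 338  holds
9. 17 mod 6 = 5  holds
10. f = 5 ≠ 3, but b = 8 = 8 (second disjunct)  holds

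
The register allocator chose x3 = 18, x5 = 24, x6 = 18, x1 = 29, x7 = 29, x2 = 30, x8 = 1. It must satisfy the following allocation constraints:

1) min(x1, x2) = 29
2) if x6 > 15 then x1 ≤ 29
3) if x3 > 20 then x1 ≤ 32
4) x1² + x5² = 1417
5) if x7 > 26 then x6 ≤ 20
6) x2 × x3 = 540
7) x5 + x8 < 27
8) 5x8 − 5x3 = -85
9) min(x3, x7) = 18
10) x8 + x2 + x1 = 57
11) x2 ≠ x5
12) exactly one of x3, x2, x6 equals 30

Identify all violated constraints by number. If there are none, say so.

1) min(29, 30) = 29  ✔
2) x6 = 18 > 15, so we need x1 ≤ 29; x1 = 29 ≤ 29  ✔
3) x3 = 18, not > 20; antecedent false, conditional vacuously true  ✔
4) x1² + x5² = 29² + 24² = 841 + 576 = 1417  ✔
5) x7 = 29 > 26, so we need x6 ≤ 20; x6 = 18 ≤ 20  ✔
6) x2 × x3 = 30 × 18 = 540  ✔
7) x5 + x8 = 24 + 1 = 25; 25 < 27  ✔
8) 5x8 − 5x3 = 5(1) − 5(18) = -85  ✔
9) min(18, 29) = 18  ✔
10) x8 + x2 + x1 = 1 + 30 + 29 = 60, not 57  ✘
11) x2 = 30, x5 = 24; distinct  ✔
12) x3=18, x2=30, x6=18; 1 of them equals 30  ✔

Constraint 10 is violated.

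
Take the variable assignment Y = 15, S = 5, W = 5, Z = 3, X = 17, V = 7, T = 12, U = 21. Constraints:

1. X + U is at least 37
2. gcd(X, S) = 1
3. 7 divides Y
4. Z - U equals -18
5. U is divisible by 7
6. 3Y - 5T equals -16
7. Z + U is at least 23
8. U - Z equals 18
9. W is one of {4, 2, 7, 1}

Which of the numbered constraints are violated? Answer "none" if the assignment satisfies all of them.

1. X + U = 17 + 21 = 38; 38 ≥ 37  yes
2. gcd(17, 5) = 1  yes
3. 15 = 7*2 + 1, so 7 does not divide 15  no
4. Z - U = 3 - 21 = -18  yes
5. 21 / 7 = 3, so 7 divides 21  yes
6. 3Y - 5T = 3(15) - 5(12) = -15, not -16  no
7. Z + U = 3 + 21 = 24; 24 ≥ 23  yes
8. U - Z = 21 - 3 = 18  yes
9. W = 5 is not in {4, 2, 7, 1}  no

Constraints 3, 6, and 9 do not hold.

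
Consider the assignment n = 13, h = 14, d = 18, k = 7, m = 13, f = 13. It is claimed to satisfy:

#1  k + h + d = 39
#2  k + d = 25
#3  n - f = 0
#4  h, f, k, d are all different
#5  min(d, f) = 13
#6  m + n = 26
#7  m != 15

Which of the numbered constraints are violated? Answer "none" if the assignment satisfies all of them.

#1 k + h + d = 7 + 14 + 18 = 39 — OK.
#2 k + d = 7 + 18 = 25 — OK.
#3 n - f = 13 - 13 = 0 — OK.
#4 values 14, 13, 7, 18 are pairwise distinct — OK.
#5 min(18, 13) = 13 — OK.
#6 m + n = 13 + 13 = 26 — OK.
#7 m = 13, and 13 ≠ 15 — OK.

None — every constraint holds.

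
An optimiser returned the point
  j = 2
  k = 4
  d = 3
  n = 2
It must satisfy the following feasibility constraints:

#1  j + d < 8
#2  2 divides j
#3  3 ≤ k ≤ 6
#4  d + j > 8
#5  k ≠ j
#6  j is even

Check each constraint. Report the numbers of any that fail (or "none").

No — constraint 4 is not satisfied.

#1 j + d = 2 + 3 = 5; 5 < 8  ✔
#2 2 / 2 = 1, so 2 divides 2  ✔
#3 k = 4 lies in [3, 6]  ✔
#4 d + j = 3 + 2 = 5; 5 ≤ 8, bound 8 not met  ✘
#5 k = 4, j = 2; distinct  ✔
#6 j = 2 is even  ✔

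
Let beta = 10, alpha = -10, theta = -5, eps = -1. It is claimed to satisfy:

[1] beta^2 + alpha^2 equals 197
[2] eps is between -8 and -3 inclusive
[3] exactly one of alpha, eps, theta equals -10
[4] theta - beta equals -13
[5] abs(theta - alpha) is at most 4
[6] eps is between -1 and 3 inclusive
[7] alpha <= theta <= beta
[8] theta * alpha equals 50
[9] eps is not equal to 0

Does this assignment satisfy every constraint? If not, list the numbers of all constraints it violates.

No — constraints 1, 2, 4, 5 are not satisfied.

[1] beta^2 + alpha^2 = 10^2 + (-10)^2 = 100 + 100 = 200, not 197  fails
[2] eps = -1 is outside [-8, -3]  fails
[3] alpha=-10, eps=-1, theta=-5; 1 of them equals -10  holds
[4] theta - beta = -5 - 10 = -15, not -13  fails
[5] abs(-5 - (-10)) = 5; 5 > 4, exceeds bound 4  fails
[6] eps = -1 lies in [-1, 3]  holds
[7] values -10 <= -5 <= 10  holds
[8] theta * alpha = -5 * (-10) = 50  holds
[9] eps = -1, and -1 ≠ 0  holds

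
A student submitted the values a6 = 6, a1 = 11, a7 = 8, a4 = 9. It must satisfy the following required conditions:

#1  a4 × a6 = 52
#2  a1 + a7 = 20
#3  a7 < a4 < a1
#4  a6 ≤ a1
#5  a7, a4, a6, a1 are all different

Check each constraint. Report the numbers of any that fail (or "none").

#1 a4 × a6 = 9 × 6 = 54, not 52  no
#2 a1 + a7 = 11 + 8 = 19, not 20  no
#3 values 8 < 9 < 11  yes
#4 a6 = 6, a1 = 11; 6 ≤ 11  yes
#5 values 8, 9, 6, 11 are pairwise distinct  yes

Violated: 1, 2.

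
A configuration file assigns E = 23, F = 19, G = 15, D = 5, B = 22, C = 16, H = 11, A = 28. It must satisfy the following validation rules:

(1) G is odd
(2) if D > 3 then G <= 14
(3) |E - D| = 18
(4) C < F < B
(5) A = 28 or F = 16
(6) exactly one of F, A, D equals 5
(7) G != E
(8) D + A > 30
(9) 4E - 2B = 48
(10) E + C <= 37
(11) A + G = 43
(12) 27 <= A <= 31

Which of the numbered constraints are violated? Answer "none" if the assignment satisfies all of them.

No — constraints 2 and 10 are not satisfied.

(1) G = 15 is odd — OK.
(2) D = 5 > 3, so we need G ≤ 14; but G = 15 > 14 — violated.
(3) |23 - 5| = 18 — OK.
(4) values 16 < 19 < 22 — OK.
(5) A = 28 = 28 (first disjunct) — OK.
(6) F=19, A=28, D=5; 1 of them equals 5 — OK.
(7) G = 15, E = 23; distinct — OK.
(8) D + A = 5 + 28 = 33; 33 > 30 — OK.
(9) 4E - 2B = 4(23) - 2(22) = 48 — OK.
(10) E + C = 23 + 16 = 39; 39 > 37, bound 37 not met — violated.
(11) A + G = 28 + 15 = 43 — OK.
(12) A = 28 lies in [27, 31] — OK.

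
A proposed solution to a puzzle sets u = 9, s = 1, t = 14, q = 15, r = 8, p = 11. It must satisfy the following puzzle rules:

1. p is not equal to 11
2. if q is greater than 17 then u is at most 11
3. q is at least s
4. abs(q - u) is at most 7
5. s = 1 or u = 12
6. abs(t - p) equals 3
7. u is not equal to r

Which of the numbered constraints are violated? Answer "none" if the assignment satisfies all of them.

1. p = 11, but 11 is required to differ  no
2. q = 15, not > 17; antecedent false, conditional vacuously true  yes
3. q = 15, s = 1; 15 ≥ 1  yes
4. abs(15 - 9) = 6; 6 ≤ 7  yes
5. s = 1 = 1 (first disjunct)  yes
6. abs(14 - 11) = 3  yes
7. u = 9, r = 8; distinct  yes

Constraint 1 is violated.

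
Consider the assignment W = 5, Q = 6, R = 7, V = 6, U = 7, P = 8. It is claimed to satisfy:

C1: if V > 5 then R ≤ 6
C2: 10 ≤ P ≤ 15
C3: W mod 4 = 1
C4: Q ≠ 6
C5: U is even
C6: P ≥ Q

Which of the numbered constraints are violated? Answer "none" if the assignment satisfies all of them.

Constraints 1, 2, 4, and 5 do not hold.

C1: V = 6 > 5, so we need R ≤ 6; but R = 7 > 6  FAIL
C2: P = 8 is outside [10, 15]  FAIL
C3: 5 mod 4 = 1  OK
C4: Q = 6, but 6 is required to differ  FAIL
C5: U = 7 is odd  FAIL
C6: P = 8, Q = 6; 8 ≥ 6  OK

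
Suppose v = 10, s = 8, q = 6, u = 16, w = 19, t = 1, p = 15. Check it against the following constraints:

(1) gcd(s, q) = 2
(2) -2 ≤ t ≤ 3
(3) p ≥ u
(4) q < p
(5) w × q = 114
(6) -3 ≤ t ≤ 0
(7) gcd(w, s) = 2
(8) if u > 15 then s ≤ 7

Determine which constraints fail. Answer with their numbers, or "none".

Constraints 3, 6, 7, 8 do not hold.

(1) gcd(8, 6) = 2 — satisfied.
(2) t = 1 lies in [-2, 3] — satisfied.
(3) p = 15, u = 16; 15 < 16 (want ≥) — violated.
(4) q = 6, p = 15; 6 < 15 — satisfied.
(5) w × q = 19 × 6 = 114 — satisfied.
(6) t = 1 is outside [-3, 0] — violated.
(7) gcd(19, 8) = 1, not 2 — violated.
(8) u = 16 > 15, so we need s ≤ 7; but s = 8 > 7 — violated.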